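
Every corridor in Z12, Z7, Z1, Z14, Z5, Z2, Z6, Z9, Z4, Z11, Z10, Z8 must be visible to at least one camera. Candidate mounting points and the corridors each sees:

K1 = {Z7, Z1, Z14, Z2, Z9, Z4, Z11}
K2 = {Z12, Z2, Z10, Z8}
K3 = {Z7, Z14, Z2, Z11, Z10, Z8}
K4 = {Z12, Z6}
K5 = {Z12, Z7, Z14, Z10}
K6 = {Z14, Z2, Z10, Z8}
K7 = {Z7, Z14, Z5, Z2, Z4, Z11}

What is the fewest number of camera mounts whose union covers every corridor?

K1, K2, K4, K7 together cover {Z12, Z7, Z1, Z14, Z5, Z2, Z6, Z9, Z4, Z11, Z10, Z8} — every corridor.
No 3 of the 7 camera mounts cover everything (all 35 triples fall short), so 4 is minimum.

4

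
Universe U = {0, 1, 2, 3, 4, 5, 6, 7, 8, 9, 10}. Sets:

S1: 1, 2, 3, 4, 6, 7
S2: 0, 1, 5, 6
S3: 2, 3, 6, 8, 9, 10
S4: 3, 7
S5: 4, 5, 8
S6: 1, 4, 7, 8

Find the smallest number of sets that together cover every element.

3

S1, S2, S3 together cover {0, 1, 2, 3, 4, 5, 6, 7, 8, 9, 10} — every element.
No 2 of the 6 sets cover everything (all 15 pairs fall short), so 3 is minimum.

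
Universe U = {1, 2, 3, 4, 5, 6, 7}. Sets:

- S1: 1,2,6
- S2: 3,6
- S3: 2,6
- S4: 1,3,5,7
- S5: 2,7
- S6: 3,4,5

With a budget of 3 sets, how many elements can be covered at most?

7

Choosing S1, S4, S6 covers {1, 2, 3, 4, 5, 6, 7} — 7 elements.
That is all 7 elements.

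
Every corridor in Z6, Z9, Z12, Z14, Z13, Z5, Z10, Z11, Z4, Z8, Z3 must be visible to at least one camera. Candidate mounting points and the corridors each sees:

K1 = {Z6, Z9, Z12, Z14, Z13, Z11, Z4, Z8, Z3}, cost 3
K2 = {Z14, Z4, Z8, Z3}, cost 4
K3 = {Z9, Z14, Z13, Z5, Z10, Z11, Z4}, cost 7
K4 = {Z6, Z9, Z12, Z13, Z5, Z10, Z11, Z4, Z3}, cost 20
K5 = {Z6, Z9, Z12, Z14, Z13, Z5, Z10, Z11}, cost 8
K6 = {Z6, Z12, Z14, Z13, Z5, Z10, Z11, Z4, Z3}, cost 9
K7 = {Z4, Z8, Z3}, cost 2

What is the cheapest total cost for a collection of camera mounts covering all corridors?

K1, K3 cover every corridor at cost 3 + 7 = 10.
Any cover uses at least 2 camera mounts; among all covering selections none totals below 10.

10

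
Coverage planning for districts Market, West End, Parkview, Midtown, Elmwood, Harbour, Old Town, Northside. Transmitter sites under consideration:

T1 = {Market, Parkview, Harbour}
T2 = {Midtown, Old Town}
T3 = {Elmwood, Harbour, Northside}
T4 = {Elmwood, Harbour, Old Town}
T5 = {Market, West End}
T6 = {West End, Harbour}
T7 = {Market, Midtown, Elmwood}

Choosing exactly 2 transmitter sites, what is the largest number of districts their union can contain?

Choosing T1, T2 covers {Market, Parkview, Midtown, Harbour, Old Town} — 5 districts.
No choice of 2 transmitter sites does better; here West End, Elmwood, Northside are left uncovered.

5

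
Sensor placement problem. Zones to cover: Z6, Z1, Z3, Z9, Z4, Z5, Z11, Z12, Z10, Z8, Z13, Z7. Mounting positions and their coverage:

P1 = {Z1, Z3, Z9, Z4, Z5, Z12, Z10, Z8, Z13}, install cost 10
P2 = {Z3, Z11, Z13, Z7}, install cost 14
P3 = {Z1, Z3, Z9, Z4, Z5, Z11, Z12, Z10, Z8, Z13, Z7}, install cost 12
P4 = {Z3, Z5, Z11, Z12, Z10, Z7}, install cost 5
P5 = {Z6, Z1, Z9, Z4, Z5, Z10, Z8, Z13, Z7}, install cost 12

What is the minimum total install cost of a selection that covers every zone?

17

P4, P5 cover every zone at install cost 5 + 12 = 17.
Any cover uses at least 2 sensor positions; among all covering selections none totals below 17.
Greedy by coverage-per-install cost would pick P4, P1, P5 for 27 — worse than the optimum 17.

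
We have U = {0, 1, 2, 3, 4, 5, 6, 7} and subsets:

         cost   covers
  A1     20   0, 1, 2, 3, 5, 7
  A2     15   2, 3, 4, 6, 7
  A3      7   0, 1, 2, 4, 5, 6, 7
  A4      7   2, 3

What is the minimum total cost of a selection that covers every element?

A3, A4 cover every element at cost 7 + 7 = 14.
Any cover uses at least 2 sets; among all covering selections none totals below 14.

14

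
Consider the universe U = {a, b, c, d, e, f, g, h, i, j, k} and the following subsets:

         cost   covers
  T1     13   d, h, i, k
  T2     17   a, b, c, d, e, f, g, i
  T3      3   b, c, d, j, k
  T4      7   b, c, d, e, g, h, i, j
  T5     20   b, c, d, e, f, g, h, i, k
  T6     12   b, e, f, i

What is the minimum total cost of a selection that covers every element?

27

T2, T3, T4 cover every element at cost 17 + 3 + 7 = 27.
Any cover uses at least 3 sets; among all covering selections none totals below 27.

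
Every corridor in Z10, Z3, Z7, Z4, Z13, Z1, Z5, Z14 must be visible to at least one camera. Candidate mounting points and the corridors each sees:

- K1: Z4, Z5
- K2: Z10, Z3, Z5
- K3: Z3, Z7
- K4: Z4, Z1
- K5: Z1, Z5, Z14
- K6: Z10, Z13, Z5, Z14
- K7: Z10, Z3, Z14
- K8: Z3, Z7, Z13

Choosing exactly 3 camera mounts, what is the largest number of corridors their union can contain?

8

Choosing K3, K4, K6 covers {Z10, Z3, Z7, Z4, Z13, Z1, Z5, Z14} — 8 corridors.
That is all 8 corridors.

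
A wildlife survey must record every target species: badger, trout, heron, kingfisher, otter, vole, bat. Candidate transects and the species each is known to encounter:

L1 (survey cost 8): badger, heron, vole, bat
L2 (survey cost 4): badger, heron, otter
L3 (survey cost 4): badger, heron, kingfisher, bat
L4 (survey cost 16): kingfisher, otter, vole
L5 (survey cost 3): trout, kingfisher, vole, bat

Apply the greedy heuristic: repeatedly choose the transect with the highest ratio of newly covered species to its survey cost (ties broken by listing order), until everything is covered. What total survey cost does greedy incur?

Pick 1: L5 adds 4 new (trout, kingfisher, vole, bat) at survey cost 3 (ratio 4/3).
Pick 2: L2 adds 3 new (badger, heron, otter) at survey cost 4 (ratio 3/4).
Greedy total survey cost: 3 + 4 = 7.

7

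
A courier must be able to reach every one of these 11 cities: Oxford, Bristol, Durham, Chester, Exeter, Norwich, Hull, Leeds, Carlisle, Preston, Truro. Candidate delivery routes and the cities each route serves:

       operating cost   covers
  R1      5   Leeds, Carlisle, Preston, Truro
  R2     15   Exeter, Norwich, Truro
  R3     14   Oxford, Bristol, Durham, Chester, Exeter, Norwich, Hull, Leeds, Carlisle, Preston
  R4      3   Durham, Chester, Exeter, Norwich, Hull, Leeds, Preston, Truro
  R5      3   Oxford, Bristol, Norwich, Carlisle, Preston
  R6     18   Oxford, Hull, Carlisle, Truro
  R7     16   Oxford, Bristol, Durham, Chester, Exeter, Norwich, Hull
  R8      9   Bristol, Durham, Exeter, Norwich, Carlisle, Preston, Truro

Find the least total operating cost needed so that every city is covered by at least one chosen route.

R4, R5 cover every city at operating cost 3 + 3 = 6.
Any cover uses at least 2 routes; among all covering selections none totals below 6.

6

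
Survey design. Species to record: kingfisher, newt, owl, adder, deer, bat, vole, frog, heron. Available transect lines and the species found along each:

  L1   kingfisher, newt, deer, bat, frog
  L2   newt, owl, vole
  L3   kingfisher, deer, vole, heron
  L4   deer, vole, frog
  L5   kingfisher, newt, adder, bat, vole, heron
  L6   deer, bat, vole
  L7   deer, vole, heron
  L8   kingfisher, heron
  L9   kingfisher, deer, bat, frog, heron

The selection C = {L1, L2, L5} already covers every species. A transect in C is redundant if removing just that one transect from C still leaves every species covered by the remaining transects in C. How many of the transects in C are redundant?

Drop L1: deer, frog uncovered — not redundant.
Drop L2: owl uncovered — not redundant.
Drop L5: adder, heron uncovered — not redundant.
None of the transects in C is redundant.

0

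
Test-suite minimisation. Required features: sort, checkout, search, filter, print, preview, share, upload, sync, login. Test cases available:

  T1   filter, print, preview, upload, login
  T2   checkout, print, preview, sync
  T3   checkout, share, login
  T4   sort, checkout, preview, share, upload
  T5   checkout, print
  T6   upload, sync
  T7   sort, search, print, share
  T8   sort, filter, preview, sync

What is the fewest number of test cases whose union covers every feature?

T1, T2, T7 together cover {sort, checkout, search, filter, print, preview, share, upload, sync, login} — every feature.
No 2 of the 8 test cases cover everything (all 28 pairs fall short), so 3 is minimum.
Greedy (largest uncovered first) would take T1, T4, T2, T7 — 4 test cases — but 3 suffice.

3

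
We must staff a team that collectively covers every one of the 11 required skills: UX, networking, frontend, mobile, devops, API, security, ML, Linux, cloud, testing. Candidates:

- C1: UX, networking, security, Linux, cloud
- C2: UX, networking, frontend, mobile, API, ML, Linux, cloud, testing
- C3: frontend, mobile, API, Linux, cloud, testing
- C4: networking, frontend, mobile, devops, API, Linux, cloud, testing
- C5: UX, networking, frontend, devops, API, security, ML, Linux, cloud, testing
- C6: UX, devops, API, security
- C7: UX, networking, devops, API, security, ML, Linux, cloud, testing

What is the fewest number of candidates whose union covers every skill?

C2, C5 together cover {UX, networking, frontend, mobile, devops, API, security, ML, Linux, cloud, testing} — every skill.
No single candidate contains all 11 skills, so 2 is optimal.

2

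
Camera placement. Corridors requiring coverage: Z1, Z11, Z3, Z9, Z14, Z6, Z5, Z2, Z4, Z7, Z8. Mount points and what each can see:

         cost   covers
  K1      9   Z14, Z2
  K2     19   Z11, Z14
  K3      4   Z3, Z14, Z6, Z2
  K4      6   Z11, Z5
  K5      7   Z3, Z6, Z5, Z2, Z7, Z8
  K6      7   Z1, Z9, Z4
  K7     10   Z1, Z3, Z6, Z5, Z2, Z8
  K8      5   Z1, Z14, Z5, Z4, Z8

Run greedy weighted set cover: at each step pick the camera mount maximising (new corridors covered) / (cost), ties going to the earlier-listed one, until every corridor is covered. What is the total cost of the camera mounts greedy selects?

Pick 1: K3 adds 4 new (Z3, Z14, Z6, Z2) at cost 4 (ratio 4/4).
Pick 2: K8 adds 4 new (Z1, Z5, Z4, Z8) at cost 5 (ratio 4/5).
Pick 3: K4 adds 1 new (Z11) at cost 6 (ratio 1/6).
Pick 4: K5 adds 1 new (Z7) at cost 7 (ratio 1/7).
Pick 5: K6 adds 1 new (Z9) at cost 7 (ratio 1/7).
Greedy total cost: 4 + 5 + 6 + 7 + 7 = 29. (The true optimum is 24, so greedy overshoots here.)

29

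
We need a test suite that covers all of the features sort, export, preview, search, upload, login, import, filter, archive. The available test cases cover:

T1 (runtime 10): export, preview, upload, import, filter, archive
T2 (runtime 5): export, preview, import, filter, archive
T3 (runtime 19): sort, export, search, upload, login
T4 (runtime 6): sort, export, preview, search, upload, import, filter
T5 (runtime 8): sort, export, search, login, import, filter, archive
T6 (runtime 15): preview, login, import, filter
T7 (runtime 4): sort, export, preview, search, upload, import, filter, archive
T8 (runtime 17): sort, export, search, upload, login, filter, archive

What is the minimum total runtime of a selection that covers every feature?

T5, T7 cover every feature at runtime 8 + 4 = 12.
Any cover uses at least 2 test cases; among all covering selections none totals below 12.

12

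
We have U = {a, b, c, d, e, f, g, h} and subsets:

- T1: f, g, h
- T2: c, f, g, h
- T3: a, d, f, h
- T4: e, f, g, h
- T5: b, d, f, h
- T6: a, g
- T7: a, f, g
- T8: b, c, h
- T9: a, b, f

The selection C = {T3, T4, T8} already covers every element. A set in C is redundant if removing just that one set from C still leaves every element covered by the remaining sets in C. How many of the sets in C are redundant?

0

Drop T3: a, d uncovered — not redundant.
Drop T4: e, g uncovered — not redundant.
Drop T8: b, c uncovered — not redundant.
None of the sets in C is redundant.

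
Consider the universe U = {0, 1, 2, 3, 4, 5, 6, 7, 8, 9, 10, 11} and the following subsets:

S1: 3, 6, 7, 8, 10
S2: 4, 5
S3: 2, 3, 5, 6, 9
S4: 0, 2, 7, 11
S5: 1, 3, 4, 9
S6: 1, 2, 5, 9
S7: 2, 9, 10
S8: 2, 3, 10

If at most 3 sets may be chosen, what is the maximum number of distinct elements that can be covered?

Choosing S1, S4, S5 covers {0, 1, 2, 3, 4, 6, 7, 8, 9, 10, 11} — 11 elements.
No choice of 3 sets does better; here 5 is left uncovered.

11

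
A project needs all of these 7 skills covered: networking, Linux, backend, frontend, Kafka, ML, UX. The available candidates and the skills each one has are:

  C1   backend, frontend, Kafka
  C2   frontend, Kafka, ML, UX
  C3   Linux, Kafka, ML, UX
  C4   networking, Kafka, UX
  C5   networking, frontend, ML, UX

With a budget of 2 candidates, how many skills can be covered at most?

Choosing C1, C3 covers {Linux, backend, frontend, Kafka, ML, UX} — 6 skills.
No choice of 2 candidates does better; here networking is left uncovered.

6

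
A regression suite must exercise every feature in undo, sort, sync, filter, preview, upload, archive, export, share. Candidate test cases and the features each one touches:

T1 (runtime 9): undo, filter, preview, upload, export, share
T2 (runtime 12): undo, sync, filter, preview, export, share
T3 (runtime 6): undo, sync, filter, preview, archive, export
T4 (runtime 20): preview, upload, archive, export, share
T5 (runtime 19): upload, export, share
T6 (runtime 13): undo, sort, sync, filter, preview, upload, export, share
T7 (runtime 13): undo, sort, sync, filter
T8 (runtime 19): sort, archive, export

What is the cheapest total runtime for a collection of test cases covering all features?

T3, T6 cover every feature at runtime 6 + 13 = 19.
Any cover uses at least 2 test cases; among all covering selections none totals below 19.

19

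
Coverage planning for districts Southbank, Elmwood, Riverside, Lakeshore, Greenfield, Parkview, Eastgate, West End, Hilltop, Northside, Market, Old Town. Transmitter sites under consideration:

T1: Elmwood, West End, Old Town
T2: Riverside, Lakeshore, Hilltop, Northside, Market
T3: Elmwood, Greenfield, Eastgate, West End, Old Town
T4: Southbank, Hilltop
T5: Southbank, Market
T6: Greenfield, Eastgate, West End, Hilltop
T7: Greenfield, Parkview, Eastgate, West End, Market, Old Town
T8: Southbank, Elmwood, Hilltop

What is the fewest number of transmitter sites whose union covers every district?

3

T2, T7, T8 together cover {Southbank, Elmwood, Riverside, Lakeshore, Greenfield, Parkview, Eastgate, West End, Hilltop, Northside, Market, Old Town} — every district.
No 2 of the 8 transmitter sites cover everything (all 28 pairs fall short), so 3 is minimum.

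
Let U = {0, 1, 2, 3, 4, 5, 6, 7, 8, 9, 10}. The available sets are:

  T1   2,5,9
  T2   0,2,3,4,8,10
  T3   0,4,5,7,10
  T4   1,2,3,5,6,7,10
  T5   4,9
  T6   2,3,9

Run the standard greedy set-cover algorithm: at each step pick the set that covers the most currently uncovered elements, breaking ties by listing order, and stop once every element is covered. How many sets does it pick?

Pick 1: T4 covers 7 new elements (1, 2, 3, 5, 6, 7, 10).
Pick 2: T2 covers 3 new elements (0, 4, 8).
Pick 3: T1 covers 1 new elements (9).
Greedy uses 3 sets.

3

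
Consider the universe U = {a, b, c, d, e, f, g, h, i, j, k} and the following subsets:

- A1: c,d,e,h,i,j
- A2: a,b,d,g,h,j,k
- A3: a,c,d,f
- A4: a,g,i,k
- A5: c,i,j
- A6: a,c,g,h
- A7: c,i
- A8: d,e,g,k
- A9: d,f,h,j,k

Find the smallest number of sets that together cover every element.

3

A1, A2, A3 together cover {a, b, c, d, e, f, g, h, i, j, k} — every element.
No 2 of the 9 sets cover everything (all 36 pairs fall short), so 3 is minimum.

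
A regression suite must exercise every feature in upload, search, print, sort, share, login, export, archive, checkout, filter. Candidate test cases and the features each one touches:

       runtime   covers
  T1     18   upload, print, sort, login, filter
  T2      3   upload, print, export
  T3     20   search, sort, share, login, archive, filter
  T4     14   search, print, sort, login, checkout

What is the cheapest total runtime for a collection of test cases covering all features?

T2, T3, T4 cover every feature at runtime 3 + 20 + 14 = 37.
Any cover uses at least 3 test cases; among all covering selections none totals below 37.

37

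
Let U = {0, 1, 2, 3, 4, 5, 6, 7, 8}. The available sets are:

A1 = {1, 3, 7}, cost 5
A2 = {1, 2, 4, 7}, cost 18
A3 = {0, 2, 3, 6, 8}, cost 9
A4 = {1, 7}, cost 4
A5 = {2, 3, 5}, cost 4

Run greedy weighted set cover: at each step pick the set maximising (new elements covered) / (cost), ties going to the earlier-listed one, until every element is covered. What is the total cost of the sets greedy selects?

35

Pick 1: A5 adds 3 new (2, 3, 5) at cost 4 (ratio 3/4).
Pick 2: A4 adds 2 new (1, 7) at cost 4 (ratio 2/4).
Pick 3: A3 adds 3 new (0, 6, 8) at cost 9 (ratio 3/9).
Pick 4: A2 adds 1 new (4) at cost 18 (ratio 1/18).
Greedy total cost: 4 + 4 + 9 + 18 = 35. (The true optimum is 31, so greedy overshoots here.)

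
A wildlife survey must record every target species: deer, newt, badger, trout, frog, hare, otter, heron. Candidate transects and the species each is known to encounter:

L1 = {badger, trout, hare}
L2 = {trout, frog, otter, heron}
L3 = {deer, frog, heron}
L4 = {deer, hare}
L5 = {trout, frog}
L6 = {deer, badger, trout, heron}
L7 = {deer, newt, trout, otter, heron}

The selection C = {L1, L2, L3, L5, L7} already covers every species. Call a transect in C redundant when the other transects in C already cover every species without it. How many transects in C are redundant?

3

Drop L1: badger, hare uncovered — not redundant.
Drop L2: the rest still cover every species — redundant.
Drop L3: the rest still cover every species — redundant.
Drop L5: the rest still cover every species — redundant.
Drop L7: newt uncovered — not redundant.
3 redundant: L2, L3, L5.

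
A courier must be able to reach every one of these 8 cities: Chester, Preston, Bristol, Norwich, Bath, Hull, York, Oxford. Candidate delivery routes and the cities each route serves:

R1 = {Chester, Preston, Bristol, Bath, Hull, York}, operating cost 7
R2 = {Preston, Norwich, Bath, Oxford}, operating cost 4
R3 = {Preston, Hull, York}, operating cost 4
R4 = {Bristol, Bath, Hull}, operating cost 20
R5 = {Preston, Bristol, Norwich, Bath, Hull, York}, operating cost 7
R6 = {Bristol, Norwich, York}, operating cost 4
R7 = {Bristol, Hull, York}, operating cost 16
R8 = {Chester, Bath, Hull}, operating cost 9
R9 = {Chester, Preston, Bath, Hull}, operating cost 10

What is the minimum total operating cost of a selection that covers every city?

R1, R2 cover every city at operating cost 7 + 4 = 11.
Any cover uses at least 2 routes; among all covering selections none totals below 11.

11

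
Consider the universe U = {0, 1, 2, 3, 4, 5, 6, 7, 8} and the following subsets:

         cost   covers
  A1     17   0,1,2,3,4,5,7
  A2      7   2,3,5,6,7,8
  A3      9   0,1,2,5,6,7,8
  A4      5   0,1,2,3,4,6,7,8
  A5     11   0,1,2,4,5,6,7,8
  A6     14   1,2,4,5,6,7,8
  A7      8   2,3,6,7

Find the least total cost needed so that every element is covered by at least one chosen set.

12

A2, A4 cover every element at cost 7 + 5 = 12.
Any cover uses at least 2 sets; among all covering selections none totals below 12.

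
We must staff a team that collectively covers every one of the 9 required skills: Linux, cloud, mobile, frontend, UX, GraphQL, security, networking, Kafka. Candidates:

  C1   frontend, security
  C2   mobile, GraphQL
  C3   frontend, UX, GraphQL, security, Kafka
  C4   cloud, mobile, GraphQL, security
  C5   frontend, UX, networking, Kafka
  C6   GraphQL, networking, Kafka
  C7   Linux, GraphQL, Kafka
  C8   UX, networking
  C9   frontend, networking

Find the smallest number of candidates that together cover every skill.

C4, C5, C7 together cover {Linux, cloud, mobile, frontend, UX, GraphQL, security, networking, Kafka} — every skill.
No 2 of the 9 candidates cover everything (all 36 pairs fall short), so 3 is minimum.

3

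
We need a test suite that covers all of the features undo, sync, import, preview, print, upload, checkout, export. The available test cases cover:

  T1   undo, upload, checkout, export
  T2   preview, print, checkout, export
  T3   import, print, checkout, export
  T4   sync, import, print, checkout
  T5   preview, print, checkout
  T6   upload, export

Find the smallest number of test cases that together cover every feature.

3

T1, T2, T4 together cover {undo, sync, import, preview, print, upload, checkout, export} — every feature.
No 2 of the 6 test cases cover everything (all 15 pairs fall short), so 3 is minimum.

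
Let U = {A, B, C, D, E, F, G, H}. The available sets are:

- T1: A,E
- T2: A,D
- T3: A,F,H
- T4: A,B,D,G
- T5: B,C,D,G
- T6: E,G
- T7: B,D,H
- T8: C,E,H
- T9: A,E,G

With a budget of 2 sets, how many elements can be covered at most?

7

Choosing T3, T5 covers {A, B, C, D, F, G, H} — 7 elements.
No choice of 2 sets does better; here E is left uncovered.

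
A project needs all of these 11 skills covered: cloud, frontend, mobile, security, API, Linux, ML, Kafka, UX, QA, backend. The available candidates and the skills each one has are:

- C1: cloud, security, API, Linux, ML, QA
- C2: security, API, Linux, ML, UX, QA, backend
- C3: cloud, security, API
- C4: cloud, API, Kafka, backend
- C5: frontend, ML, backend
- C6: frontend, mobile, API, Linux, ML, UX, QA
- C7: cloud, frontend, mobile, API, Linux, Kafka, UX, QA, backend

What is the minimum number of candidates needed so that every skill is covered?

2

C1, C7 together cover {cloud, frontend, mobile, security, API, Linux, ML, Kafka, UX, QA, backend} — every skill.
No single candidate contains all 11 skills, so 2 is optimal.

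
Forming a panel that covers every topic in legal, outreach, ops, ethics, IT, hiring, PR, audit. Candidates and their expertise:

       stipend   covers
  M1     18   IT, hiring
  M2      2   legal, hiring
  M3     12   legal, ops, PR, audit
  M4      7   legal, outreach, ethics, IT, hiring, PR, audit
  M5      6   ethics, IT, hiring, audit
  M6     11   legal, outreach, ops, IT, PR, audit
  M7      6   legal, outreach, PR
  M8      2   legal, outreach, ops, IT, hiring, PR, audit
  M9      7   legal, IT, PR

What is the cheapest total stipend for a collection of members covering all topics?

M5, M8 cover every topic at stipend 6 + 2 = 8.
Any cover uses at least 2 members; among all covering selections none totals below 8.

8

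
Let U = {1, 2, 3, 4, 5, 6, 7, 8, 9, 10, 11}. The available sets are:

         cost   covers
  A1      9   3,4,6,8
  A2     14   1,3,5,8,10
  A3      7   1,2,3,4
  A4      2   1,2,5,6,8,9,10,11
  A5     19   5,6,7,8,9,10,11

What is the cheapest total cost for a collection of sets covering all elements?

A3, A5 cover every element at cost 7 + 19 = 26.
Any cover uses at least 2 sets; among all covering selections none totals below 26.

26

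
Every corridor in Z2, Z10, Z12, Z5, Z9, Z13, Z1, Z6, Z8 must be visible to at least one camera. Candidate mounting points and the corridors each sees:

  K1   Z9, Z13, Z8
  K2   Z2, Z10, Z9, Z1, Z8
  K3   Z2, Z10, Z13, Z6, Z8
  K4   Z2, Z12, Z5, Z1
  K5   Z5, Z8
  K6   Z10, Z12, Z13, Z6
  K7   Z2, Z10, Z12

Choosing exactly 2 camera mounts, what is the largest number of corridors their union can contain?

Choosing K2, K6 covers {Z2, Z10, Z12, Z9, Z13, Z1, Z6, Z8} — 8 corridors.
No choice of 2 camera mounts does better; here Z5 is left uncovered.

8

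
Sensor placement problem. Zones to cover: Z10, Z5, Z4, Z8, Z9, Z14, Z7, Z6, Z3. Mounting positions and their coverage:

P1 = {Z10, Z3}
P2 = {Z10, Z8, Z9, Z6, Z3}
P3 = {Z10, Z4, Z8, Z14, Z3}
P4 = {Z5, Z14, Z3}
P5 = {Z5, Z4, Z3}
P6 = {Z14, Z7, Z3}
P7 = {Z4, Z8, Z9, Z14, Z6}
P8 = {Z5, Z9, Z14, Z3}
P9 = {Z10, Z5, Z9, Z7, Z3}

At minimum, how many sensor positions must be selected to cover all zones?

P7, P9 together cover {Z10, Z5, Z4, Z8, Z9, Z14, Z7, Z6, Z3} — every zone.
No single sensor position contains all 9 zones, so 2 is optimal.
Greedy (largest uncovered first) would take P2, P3, P9 — 3 sensor positions — but 2 suffice.

2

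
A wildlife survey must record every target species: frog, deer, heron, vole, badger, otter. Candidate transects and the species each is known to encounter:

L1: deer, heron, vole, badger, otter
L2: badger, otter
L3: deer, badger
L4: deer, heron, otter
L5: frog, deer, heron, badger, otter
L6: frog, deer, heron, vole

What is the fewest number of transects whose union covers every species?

L1, L5 together cover {frog, deer, heron, vole, badger, otter} — every species.
No single transect contains all 6 species, so 2 is optimal.

2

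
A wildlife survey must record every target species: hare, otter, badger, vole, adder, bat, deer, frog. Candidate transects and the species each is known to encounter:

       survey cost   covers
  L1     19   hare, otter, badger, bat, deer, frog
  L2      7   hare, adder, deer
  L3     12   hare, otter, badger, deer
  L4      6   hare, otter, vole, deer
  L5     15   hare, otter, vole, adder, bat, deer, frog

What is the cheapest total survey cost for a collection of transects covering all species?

L3, L5 cover every species at survey cost 12 + 15 = 27.
Any cover uses at least 2 transects; among all covering selections none totals below 27.
Greedy by coverage-per-survey cost would pick L4, L5, L3 for 33 — worse than the optimum 27.

27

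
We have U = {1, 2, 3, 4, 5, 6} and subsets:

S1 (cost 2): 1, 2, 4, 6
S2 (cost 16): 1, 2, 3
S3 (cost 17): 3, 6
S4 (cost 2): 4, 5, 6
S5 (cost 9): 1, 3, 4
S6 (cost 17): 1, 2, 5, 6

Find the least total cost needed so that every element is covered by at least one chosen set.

S1, S4, S5 cover every element at cost 2 + 2 + 9 = 13.
Any cover uses at least 2 sets; among all covering selections none totals below 13.

13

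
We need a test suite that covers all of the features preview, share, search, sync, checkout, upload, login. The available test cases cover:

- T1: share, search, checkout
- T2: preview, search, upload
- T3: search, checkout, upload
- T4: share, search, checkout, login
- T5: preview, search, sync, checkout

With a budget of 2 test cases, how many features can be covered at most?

Choosing T2, T4 covers {preview, share, search, checkout, upload, login} — 6 features.
No choice of 2 test cases does better; here sync is left uncovered.

6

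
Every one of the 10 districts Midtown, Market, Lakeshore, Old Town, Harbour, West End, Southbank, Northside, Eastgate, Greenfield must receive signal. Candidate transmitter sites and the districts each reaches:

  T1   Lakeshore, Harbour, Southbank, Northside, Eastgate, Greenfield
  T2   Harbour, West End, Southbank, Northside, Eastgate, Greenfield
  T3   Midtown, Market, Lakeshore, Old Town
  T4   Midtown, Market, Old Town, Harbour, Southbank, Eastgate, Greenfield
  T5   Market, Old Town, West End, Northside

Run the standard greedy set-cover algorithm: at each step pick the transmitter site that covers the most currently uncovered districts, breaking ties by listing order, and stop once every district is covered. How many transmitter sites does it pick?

3

Pick 1: T4 covers 7 new districts (Midtown, Market, Old Town, Harbour, Southbank, Eastgate, Greenfield).
Pick 2: T1 covers 2 new districts (Lakeshore, Northside).
Pick 3: T2 covers 1 new districts (West End).
Greedy uses 3 transmitter sites. (The true minimum is 2.)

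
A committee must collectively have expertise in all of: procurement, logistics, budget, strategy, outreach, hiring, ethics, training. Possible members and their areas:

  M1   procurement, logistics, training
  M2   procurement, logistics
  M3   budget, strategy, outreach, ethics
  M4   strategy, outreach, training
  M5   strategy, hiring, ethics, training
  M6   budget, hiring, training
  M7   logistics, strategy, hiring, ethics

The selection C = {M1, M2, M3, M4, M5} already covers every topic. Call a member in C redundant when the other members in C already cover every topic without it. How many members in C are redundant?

3

Drop M1: the rest still cover every topic — redundant.
Drop M2: the rest still cover every topic — redundant.
Drop M3: budget uncovered — not redundant.
Drop M4: the rest still cover every topic — redundant.
Drop M5: hiring uncovered — not redundant.
3 redundant: M1, M2, M4.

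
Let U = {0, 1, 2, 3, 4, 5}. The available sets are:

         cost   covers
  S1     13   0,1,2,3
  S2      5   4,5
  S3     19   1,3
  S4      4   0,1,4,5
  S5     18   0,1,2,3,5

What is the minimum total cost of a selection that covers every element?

17

S1, S4 cover every element at cost 13 + 4 = 17.
Any cover uses at least 2 sets; among all covering selections none totals below 17.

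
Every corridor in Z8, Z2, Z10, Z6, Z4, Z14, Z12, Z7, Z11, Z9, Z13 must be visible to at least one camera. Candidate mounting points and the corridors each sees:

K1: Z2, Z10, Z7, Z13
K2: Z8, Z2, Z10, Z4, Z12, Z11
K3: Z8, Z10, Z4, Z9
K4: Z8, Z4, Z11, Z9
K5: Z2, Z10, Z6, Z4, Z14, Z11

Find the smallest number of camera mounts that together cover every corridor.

K1, K2, K3, K5 together cover {Z8, Z2, Z10, Z6, Z4, Z14, Z12, Z7, Z11, Z9, Z13} — every corridor.
No 3 of the 5 camera mounts cover everything (all 10 triples fall short), so 4 is minimum.

4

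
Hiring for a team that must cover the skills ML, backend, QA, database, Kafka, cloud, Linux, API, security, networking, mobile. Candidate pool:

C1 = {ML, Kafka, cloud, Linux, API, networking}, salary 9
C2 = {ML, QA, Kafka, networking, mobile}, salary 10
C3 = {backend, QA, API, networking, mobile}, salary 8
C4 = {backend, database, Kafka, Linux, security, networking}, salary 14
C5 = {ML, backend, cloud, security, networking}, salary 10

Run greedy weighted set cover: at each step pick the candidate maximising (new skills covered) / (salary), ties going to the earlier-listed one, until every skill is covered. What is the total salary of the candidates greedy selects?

31

Pick 1: C1 adds 6 new (ML, Kafka, cloud, Linux, API, networking) at salary 9 (ratio 6/9).
Pick 2: C3 adds 3 new (backend, QA, mobile) at salary 8 (ratio 3/8).
Pick 3: C4 adds 2 new (database, security) at salary 14 (ratio 2/14).
Greedy total salary: 9 + 8 + 14 = 31.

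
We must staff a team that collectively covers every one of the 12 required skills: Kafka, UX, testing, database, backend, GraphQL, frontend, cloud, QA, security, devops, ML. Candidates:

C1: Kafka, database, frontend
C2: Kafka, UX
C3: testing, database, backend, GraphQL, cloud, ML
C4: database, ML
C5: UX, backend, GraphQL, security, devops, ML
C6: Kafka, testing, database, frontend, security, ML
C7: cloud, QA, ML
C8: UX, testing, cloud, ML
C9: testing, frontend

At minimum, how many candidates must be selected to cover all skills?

3

C5, C6, C7 together cover {Kafka, UX, testing, database, backend, GraphQL, frontend, cloud, QA, security, devops, ML} — every skill.
No 2 of the 9 candidates cover everything (all 36 pairs fall short), so 3 is minimum.
Greedy (largest uncovered first) would take C3, C5, C1, C7 — 4 candidates — but 3 suffice.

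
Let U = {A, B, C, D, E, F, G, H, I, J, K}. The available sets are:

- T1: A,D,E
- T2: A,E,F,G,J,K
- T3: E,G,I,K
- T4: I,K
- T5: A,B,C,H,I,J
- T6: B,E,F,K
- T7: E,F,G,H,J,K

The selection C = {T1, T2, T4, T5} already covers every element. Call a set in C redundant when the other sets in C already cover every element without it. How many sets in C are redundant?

Drop T1: D uncovered — not redundant.
Drop T2: F, G uncovered — not redundant.
Drop T4: the rest still cover every element — redundant.
Drop T5: B, C, H uncovered — not redundant.
1 redundant: T4.

1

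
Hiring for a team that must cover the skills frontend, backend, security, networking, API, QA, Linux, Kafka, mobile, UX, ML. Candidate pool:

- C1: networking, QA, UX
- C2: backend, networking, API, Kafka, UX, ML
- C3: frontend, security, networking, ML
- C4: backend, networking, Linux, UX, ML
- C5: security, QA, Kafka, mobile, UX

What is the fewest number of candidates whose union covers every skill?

4

C2, C3, C4, C5 together cover {frontend, backend, security, networking, API, QA, Linux, Kafka, mobile, UX, ML} — every skill.
No 3 of the 5 candidates cover everything (all 10 triples fall short), so 4 is minimum.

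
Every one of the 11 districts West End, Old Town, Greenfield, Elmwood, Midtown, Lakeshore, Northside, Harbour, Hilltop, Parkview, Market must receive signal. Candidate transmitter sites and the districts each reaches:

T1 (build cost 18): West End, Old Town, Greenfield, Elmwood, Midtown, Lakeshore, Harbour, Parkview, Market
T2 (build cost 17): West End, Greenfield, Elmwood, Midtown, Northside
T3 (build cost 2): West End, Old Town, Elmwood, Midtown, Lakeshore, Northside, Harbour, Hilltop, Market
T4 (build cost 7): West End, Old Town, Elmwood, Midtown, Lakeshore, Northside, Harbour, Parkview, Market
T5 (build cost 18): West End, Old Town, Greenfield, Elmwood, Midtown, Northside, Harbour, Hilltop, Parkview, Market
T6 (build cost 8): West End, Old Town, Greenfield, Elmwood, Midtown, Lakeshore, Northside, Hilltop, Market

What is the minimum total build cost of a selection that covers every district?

15

T4, T6 cover every district at build cost 7 + 8 = 15.
Any cover uses at least 2 transmitter sites; among all covering selections none totals below 15.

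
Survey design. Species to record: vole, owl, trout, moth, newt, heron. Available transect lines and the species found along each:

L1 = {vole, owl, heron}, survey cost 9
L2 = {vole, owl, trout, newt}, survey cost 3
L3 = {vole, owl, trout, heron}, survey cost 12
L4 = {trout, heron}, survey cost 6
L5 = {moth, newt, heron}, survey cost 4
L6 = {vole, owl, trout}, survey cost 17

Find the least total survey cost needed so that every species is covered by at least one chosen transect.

7

L2, L5 cover every species at survey cost 3 + 4 = 7.
Any cover uses at least 2 transects; among all covering selections none totals below 7.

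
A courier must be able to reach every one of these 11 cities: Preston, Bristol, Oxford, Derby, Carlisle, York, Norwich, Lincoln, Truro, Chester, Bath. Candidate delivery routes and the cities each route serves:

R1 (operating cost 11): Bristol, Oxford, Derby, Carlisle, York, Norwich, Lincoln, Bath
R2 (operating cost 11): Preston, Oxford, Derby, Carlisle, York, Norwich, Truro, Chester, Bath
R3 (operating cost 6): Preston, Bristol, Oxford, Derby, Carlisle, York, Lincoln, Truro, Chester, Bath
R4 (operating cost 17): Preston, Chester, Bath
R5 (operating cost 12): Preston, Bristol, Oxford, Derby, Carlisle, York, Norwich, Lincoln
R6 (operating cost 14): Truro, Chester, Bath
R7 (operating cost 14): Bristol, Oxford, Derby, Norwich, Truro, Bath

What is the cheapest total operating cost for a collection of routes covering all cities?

R1, R3 cover every city at operating cost 11 + 6 = 17.
Any cover uses at least 2 routes; among all covering selections none totals below 17.

17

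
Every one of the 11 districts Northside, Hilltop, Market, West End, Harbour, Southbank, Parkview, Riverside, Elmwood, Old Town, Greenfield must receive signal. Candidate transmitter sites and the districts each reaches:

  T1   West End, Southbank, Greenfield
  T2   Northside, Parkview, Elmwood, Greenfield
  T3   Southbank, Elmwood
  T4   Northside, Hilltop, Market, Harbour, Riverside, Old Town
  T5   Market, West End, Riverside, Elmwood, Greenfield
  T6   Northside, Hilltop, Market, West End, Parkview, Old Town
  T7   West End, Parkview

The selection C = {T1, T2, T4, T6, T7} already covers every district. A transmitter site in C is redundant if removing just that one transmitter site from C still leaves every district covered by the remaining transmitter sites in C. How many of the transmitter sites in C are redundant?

Drop T1: Southbank uncovered — not redundant.
Drop T2: Elmwood uncovered — not redundant.
Drop T4: Harbour, Riverside uncovered — not redundant.
Drop T6: the rest still cover every district — redundant.
Drop T7: the rest still cover every district — redundant.
2 redundant: T6, T7.

2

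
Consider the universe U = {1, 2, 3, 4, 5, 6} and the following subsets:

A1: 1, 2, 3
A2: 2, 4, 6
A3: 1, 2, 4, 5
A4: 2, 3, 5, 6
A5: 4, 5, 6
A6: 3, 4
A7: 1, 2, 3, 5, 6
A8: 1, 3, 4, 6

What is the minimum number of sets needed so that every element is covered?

A1, A5 together cover {1, 2, 3, 4, 5, 6} — every element.
No single set contains all 6 elements, so 2 is optimal.

2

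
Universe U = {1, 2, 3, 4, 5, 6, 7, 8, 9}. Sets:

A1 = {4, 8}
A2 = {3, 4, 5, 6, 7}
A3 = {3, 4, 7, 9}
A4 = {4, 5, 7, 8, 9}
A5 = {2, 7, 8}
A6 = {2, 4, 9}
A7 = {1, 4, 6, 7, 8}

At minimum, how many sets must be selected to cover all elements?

A2, A6, A7 together cover {1, 2, 3, 4, 5, 6, 7, 8, 9} — every element.
No 2 of the 7 sets cover everything (all 21 pairs fall short), so 3 is minimum.
Greedy (largest uncovered first) would take A2, A4, A5, A7 — 4 sets — but 3 suffice.

3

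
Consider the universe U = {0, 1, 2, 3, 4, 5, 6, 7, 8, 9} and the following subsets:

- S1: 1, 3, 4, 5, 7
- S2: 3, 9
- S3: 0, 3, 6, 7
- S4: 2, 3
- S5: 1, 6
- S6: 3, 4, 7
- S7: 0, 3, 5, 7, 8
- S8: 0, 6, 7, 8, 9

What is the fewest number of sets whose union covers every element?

3

S1, S4, S8 together cover {0, 1, 2, 3, 4, 5, 6, 7, 8, 9} — every element.
No 2 of the 8 sets cover everything (all 28 pairs fall short), so 3 is minimum.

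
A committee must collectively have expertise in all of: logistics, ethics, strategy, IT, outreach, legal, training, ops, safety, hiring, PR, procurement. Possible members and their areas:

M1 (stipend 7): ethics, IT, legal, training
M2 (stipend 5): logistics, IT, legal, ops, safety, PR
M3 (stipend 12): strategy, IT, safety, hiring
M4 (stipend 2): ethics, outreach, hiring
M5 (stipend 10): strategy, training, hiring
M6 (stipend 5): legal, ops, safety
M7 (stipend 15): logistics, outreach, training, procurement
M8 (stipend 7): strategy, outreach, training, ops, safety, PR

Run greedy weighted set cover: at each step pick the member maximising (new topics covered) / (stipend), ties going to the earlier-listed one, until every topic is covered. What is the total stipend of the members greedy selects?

Pick 1: M4 adds 3 new (ethics, outreach, hiring) at stipend 2 (ratio 3/2).
Pick 2: M2 adds 6 new (logistics, IT, legal, ops, safety, PR) at stipend 5 (ratio 6/5).
Pick 3: M8 adds 2 new (strategy, training) at stipend 7 (ratio 2/7).
Pick 4: M7 adds 1 new (procurement) at stipend 15 (ratio 1/15).
Greedy total stipend: 2 + 5 + 7 + 15 = 29.

29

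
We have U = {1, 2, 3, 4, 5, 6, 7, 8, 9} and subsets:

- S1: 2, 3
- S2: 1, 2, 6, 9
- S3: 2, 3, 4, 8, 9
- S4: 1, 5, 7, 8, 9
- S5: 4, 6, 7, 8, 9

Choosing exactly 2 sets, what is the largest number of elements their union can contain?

Choosing S3, S4 covers {1, 2, 3, 4, 5, 7, 8, 9} — 8 elements.
No choice of 2 sets does better; here 6 is left uncovered.

8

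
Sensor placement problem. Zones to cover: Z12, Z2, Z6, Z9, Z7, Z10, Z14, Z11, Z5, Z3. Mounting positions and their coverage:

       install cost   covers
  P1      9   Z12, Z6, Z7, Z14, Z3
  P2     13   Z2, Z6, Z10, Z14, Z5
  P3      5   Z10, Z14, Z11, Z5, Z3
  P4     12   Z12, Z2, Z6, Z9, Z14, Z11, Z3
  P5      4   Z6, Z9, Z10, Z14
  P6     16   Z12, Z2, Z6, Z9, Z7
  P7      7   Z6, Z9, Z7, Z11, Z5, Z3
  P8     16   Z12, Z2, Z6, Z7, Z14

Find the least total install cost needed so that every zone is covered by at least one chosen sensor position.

P3, P6 cover every zone at install cost 5 + 16 = 21.
Any cover uses at least 2 sensor positions; among all covering selections none totals below 21.
Greedy by coverage-per-install cost would pick P3, P5, P1, P4 for 30 — worse than the optimum 21.

21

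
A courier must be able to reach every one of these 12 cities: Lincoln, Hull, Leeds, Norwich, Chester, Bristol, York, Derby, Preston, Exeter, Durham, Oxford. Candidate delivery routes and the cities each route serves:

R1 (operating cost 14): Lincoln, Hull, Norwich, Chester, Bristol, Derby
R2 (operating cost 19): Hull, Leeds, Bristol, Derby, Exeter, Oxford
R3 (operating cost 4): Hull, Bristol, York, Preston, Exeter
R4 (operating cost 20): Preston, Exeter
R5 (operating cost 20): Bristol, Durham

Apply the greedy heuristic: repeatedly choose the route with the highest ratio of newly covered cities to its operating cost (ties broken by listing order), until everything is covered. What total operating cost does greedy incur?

57

Pick 1: R3 adds 5 new (Hull, Bristol, York, Preston, Exeter) at operating cost 4 (ratio 5/4).
Pick 2: R1 adds 4 new (Lincoln, Norwich, Chester, Derby) at operating cost 14 (ratio 4/14).
Pick 3: R2 adds 2 new (Leeds, Oxford) at operating cost 19 (ratio 2/19).
Pick 4: R5 adds 1 new (Durham) at operating cost 20 (ratio 1/20).
Greedy total operating cost: 4 + 14 + 19 + 20 = 57.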